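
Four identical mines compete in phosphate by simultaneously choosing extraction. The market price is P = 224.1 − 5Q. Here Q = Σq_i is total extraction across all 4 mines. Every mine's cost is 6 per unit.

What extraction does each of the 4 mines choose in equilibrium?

A representative mine's profit is π_i = q_i(224.1 − 5Q) − 6q_i, with Q = q_i + Σ_{j≠i} q_j.
First-order condition: 218.1 − 10q_i − 5Σ_{j≠i} q_j = 0.
Imposing symmetry (q_j = q for all j) turns Σ_{j≠i} q_j into 3q, so 218.1 = 25q and q = 8.724.

8.724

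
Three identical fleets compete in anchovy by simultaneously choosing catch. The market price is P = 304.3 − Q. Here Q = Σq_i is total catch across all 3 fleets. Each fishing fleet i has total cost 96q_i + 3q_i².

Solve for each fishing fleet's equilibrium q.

A representative fishing fleet's profit is π_i = q_i(304.3 − Q) − 96q_i − 3q_i², with Q = q_i + Σ_{j≠i} q_j.
First-order condition: 208.3 − 8q_i − Σ_{j≠i} q_j = 0.
Imposing symmetry (q_j = q for all j) turns Σ_{j≠i} q_j into 2q, so 208.3 = 10q and q = 20.83.

20.83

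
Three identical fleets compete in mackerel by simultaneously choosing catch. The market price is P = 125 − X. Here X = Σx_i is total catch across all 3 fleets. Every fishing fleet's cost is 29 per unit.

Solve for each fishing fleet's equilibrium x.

24

A representative fishing fleet's profit is π_i = x_i(125 − X) − 29x_i, with X = x_i + Σ_{j≠i} x_j.
First-order condition: 96 − 2x_i − Σ_{j≠i} x_j = 0.
With identical fishing fleets, set every x_j = x: then 96 − 2x − 2x = 0, i.e. x = 96/4 = 24.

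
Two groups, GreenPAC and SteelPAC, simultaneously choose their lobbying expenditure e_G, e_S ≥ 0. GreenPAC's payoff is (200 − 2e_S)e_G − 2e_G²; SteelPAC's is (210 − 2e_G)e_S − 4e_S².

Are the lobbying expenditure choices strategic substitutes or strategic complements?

strategic substitutes

Expanding GreenPAC's payoff: 200e_G − 2e_Se_G − 2e_G².
∂π/∂e_G = 200 − 2e_S − 4e_G = 0, so e_G = 50 − 0.5e_S.
The best-response slope de_G/de_S = −0.5 < 0: the reaction function is downward-sloping, so the choices are strategic substitutes.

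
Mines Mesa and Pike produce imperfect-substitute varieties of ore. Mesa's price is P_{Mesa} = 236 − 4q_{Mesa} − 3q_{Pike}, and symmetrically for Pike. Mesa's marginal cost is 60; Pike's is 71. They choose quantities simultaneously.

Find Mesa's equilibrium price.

Mine Mesa's profit: π = q_{Mesa}(236 − 4q_{Mesa} − 3q_{Pike}) − 60q_{Mesa}.
∂π/∂q_{Mesa} = 176 − 8q_{Mesa} − 3q_{Pike} = 0 ⇒ q_{Mesa} = 22 − 0.375q_{Pike}.
Similarly q_{Pike} = 20.625 − 0.375q_{Mesa}.
Substituting the second reaction function into the first: q_{Mesa} = 22 − 0.375(20.625 − 0.375q_{Mesa}), which gives (55/64)q_{Mesa} = 913/64 ⇒ q_{Mesa} = 16.6.
Then q_{Pike} = 20.625 − 0.375·16.6 = 14.4.
P_{Mesa} = 236 − 4·16.6 − 3·14.4 = 126.4.

126.4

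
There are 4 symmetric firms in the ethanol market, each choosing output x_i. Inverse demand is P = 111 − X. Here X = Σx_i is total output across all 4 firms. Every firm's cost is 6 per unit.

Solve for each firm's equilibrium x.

21

A representative firm's profit is π_i = x_i(111 − X) − 6x_i, with X = x_i + Σ_{j≠i} x_j.
First-order condition: 105 − 2x_i − Σ_{j≠i} x_j = 0.
With identical firms, set every x_j = x: then 105 − 2x − 3x = 0, i.e. x = 105/5 = 21.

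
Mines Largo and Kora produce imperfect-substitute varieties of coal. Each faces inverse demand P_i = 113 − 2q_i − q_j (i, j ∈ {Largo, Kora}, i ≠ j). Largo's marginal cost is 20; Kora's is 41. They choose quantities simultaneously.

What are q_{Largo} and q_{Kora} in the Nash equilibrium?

20, 13

Mine Largo's profit: π = q_{Largo}(113 − 2q_{Largo} − q_{Kora}) − 20q_{Largo}.
∂π/∂q_{Largo} = 93 − 4q_{Largo} − q_{Kora} = 0 ⇒ q_{Largo} = 23.25 − 0.25q_{Kora}.
Similarly q_{Kora} = 18 − 0.25q_{Largo}.
Plugging q_{Kora} into Largo's best response: q_{Largo} = 23.25 − 0.25(18 − 0.25q_{Largo}) ⇒ 0.9375q_{Largo} = 18.75, so q_{Largo} = 20.
Then q_{Kora} = 18 − 0.25·20 = 13.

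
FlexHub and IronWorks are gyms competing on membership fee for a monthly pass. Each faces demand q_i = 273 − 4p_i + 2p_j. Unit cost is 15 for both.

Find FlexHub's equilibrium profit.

FlexHub's profit: π = (p_{FlexHub} − 15)(273 − 4p_{FlexHub} + 2p_{IronWorks}).
∂π/∂p_{FlexHub} = 333 − 8p_{FlexHub} + 2p_{IronWorks} = 0 ⇒ p_{FlexHub} = 41.625 + 0.25p_{IronWorks}.
Setting p_{FlexHub} = p_{IronWorks} in the reaction function: p_{FlexHub} = 41.625 + 0.25p_{FlexHub}, so p_{FlexHub} = 41.625 / 0.75 = 55.5.
q_{FlexHub} = 273 − 4·55.5 + 2·55.5 = 162.
Profit = (55.5 − 15)·162 = 6561.

6561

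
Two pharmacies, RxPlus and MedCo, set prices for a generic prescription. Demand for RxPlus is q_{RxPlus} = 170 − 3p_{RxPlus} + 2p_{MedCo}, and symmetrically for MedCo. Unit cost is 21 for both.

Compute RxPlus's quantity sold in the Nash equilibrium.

111.75

RxPlus's profit: π = (p_{RxPlus} − 21)(170 − 3p_{RxPlus} + 2p_{MedCo}).
∂π/∂p_{RxPlus} = 233 − 6p_{RxPlus} + 2p_{MedCo} = 0 ⇒ p_{RxPlus} = 233/6 + (1/3)p_{MedCo}.
By symmetry p_{MedCo} = p_{RxPlus}; substituting into the reaction function, (2/3)p_{RxPlus} = 233/6 and p_{RxPlus} = 58.25.
q_{RxPlus} = 170 − 3·58.25 + 2·58.25 = 111.75.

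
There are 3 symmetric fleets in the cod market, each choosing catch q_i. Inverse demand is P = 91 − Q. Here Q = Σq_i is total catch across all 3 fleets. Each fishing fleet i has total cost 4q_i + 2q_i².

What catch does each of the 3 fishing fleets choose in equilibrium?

10.875

A representative fishing fleet's profit is π_i = q_i(91 − Q) − 4q_i − 2q_i², with Q = q_i + Σ_{j≠i} q_j.
First-order condition: 87 − 6q_i − Σ_{j≠i} q_j = 0.
Imposing symmetry (q_j = q for all j) turns Σ_{j≠i} q_j into 2q, so 87 = 8q and q = 10.875.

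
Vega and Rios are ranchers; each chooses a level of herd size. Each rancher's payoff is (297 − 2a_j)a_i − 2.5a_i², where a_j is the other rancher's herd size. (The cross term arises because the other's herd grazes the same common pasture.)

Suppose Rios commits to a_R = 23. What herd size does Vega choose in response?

50.2

Vega's payoff is (297 − 2a_R)a_V − 2.5a_V².
∂π/∂a_V = 297 − 2a_R − 5a_V = 0, so a_V = 59.4 − 0.4a_R.
At a_R = 23: a_V = 59.4 − 0.4·23 = 50.2.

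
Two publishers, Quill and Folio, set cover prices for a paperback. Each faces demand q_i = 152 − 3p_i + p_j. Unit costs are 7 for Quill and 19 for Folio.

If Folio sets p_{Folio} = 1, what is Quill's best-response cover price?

Quill's profit: π = (p_{Quill} − 7)(152 − 3p_{Quill} + p_{Folio}).
∂π/∂p_{Quill} = 173 − 6p_{Quill} + p_{Folio} = 0 ⇒ p_{Quill} = 173/6 + (1/6)p_{Folio}.
At p_{Folio} = 1: p_{Quill} = 173/6 + (1/6)·1 = 29.

29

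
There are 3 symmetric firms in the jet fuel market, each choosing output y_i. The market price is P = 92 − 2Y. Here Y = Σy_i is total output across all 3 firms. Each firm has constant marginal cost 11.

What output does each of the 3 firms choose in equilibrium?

A representative firm's profit is π_i = y_i(92 − 2Y) − 11y_i, with Y = y_i + Σ_{j≠i} y_j.
First-order condition: 81 − 4y_i − 2Σ_{j≠i} y_j = 0.
In a symmetric equilibrium every firm chooses the same y, so Σ_{j≠i} y_j = 2y. The condition becomes 81 − 8y = 0, giving y = 81/8 = 10.125.

10.125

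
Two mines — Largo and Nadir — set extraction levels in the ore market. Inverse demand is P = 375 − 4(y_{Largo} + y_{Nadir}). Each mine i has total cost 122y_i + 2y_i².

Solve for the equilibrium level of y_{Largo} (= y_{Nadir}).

15.8125

Mine Largo's profit: π = y_{Largo}(375 − 4(y_{Largo} + y_{Nadir})) − 122y_{Largo} − 2y_{Largo}².
∂π/∂y_{Largo} = 253 − 12y_{Largo} − 4y_{Nadir} = 0, so y_{Largo} = 253/12 − (1/3)y_{Nadir}.
The game is symmetric, so in equilibrium y_{Nadir} = y_{Largo}: the reaction function gives (4/3)y_{Largo} = 253/12, hence y_{Largo} = 15.8125.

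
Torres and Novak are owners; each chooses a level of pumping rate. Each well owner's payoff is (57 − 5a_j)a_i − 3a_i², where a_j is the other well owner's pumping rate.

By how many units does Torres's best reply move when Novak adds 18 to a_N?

Torres's payoff is (57 − 5a_N)a_T − 3a_T².
∂π/∂a_T = 57 − 5a_N − 6a_T = 0, so a_T = 9.5 − (5/6)a_N.
The reaction-function slope is −5/6, so an 18-unit rise in a_N moves a_T by −5/6 × 18 = −15. Torres's best response falls — the actions are strategic substitutes.

-15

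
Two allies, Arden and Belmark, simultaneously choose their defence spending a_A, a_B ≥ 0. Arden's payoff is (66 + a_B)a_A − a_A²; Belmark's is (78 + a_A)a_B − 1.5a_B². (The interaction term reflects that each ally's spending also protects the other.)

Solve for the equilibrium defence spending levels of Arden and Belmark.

55.2, 44.4

Expanding Arden's payoff: 66a_A + a_Ba_A − a_A².
∂π/∂a_A = 66 + a_B − 2a_A = 0, so a_A = 33 + 0.5a_B.
Likewise for Belmark: a_B = 26 + (1/3)a_A.
Plugging a_B into Arden's best response: a_A = 33 + 0.5(26 + (1/3)a_A) ⇒ (5/6)a_A = 46, so a_A = 55.2.
Then a_B = 26 + (1/3)·55.2 = 44.4.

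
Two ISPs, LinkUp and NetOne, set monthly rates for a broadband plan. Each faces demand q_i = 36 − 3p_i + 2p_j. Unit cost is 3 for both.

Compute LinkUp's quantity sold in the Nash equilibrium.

LinkUp's profit: π = (p_{LinkUp} − 3)(36 − 3p_{LinkUp} + 2p_{NetOne}).
∂π/∂p_{LinkUp} = 45 − 6p_{LinkUp} + 2p_{NetOne} = 0 ⇒ p_{LinkUp} = 7.5 + (1/3)p_{NetOne}.
Setting p_{LinkUp} = p_{NetOne} in the reaction function: p_{LinkUp} = 7.5 + (1/3)p_{LinkUp}, so p_{LinkUp} = 7.5 / (2/3) = 11.25.
q_{LinkUp} = 36 − 3·11.25 + 2·11.25 = 24.75.

24.75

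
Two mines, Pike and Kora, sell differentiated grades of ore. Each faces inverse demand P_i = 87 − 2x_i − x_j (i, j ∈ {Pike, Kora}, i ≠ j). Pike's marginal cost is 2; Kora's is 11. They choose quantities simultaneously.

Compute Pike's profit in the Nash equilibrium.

Mine Pike's profit: π = x_{Pike}(87 − 2x_{Pike} − x_{Kora}) − 2x_{Pike}.
∂π/∂x_{Pike} = 85 − 4x_{Pike} − x_{Kora} = 0 ⇒ x_{Pike} = 21.25 − 0.25x_{Kora}.
Similarly x_{Kora} = 19 − 0.25x_{Pike}.
Solving the two reaction functions simultaneously: (1 − (−0.25)(−0.25))x_{Pike} = 21.25 − 0.25·19, so 0.9375x_{Pike} = 16.5 and x_{Pike} = 17.6.
Then x_{Kora} = 19 − 0.25·17.6 = 14.6.
P_{Pike} = 87 − 2·17.6 − 14.6 = 37.2.
Profit = (37.2 − 2)·17.6 = 619.52.

619.52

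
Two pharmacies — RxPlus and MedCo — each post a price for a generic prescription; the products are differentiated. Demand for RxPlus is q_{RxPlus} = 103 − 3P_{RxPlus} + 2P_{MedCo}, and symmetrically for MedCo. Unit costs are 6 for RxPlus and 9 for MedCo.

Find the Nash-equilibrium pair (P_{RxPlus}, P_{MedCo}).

30.8125, 31.9375

RxPlus's profit: π = (P_{RxPlus} − 6)(103 − 3P_{RxPlus} + 2P_{MedCo}).
∂π/∂P_{RxPlus} = 121 − 6P_{RxPlus} + 2P_{MedCo} = 0 ⇒ P_{RxPlus} = 121/6 + (1/3)P_{MedCo}.
Similarly P_{MedCo} = 65/3 + (1/3)P_{RxPlus}.
Substituting the second reaction function into the first: P_{RxPlus} = 121/6 + (1/3)(65/3 + (1/3)P_{RxPlus}), which gives (8/9)P_{RxPlus} = 493/18 ⇒ P_{RxPlus} = 30.8125.
Then P_{MedCo} = 65/3 + (1/3)·30.8125 = 31.9375.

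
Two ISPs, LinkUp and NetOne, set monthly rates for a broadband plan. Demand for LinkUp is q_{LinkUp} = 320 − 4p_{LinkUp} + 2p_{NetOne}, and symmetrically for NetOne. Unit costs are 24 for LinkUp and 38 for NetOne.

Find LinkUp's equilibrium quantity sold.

188.8

LinkUp's profit: π = (p_{LinkUp} − 24)(320 − 4p_{LinkUp} + 2p_{NetOne}).
∂π/∂p_{LinkUp} = 416 − 8p_{LinkUp} + 2p_{NetOne} = 0 ⇒ p_{LinkUp} = 52 + 0.25p_{NetOne}.
Similarly p_{NetOne} = 59 + 0.25p_{LinkUp}.
Solving the two reaction functions simultaneously: (1 − (0.25)(0.25))p_{LinkUp} = 52 + 0.25·59, so 0.9375p_{LinkUp} = 66.75 and p_{LinkUp} = 71.2.
Then p_{NetOne} = 59 + 0.25·71.2 = 76.8.
q_{LinkUp} = 320 − 4·71.2 + 2·76.8 = 188.8.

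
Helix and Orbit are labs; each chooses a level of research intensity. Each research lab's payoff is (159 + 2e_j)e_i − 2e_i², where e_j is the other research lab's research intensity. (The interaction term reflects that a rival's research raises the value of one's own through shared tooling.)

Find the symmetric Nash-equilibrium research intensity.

79.5

Helix's payoff is (159 + 2e_O)e_H − 2e_H².
∂π/∂e_H = 159 + 2e_O − 4e_H = 0, so e_H = 39.75 + 0.5e_O.
Setting e_H = e_O in the reaction function: e_H = 39.75 + 0.5e_H, so e_H = 39.75 / 0.5 = 79.5.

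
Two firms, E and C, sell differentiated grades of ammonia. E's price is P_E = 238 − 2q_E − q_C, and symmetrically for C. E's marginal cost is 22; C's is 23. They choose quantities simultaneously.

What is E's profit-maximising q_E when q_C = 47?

42.25

Firm E's profit: π = q_E(238 − 2q_E − q_C) − 22q_E.
∂π/∂q_E = 216 − 4q_E − q_C = 0 ⇒ q_E = 54 − 0.25q_C.
At q_C = 47: q_E = 54 − 0.25·47 = 42.25.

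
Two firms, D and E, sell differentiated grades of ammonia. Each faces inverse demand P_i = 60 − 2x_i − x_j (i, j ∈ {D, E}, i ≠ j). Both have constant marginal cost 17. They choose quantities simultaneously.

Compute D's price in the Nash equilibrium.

Firm D's profit: π = x_D(60 − 2x_D − x_E) − 17x_D.
∂π/∂x_D = 43 − 4x_D − x_E = 0 ⇒ x_D = 10.75 − 0.25x_E.
The game is symmetric, so in equilibrium x_E = x_D: the reaction function gives 1.25x_D = 10.75, hence x_D = 8.6.
P_D = 60 − 2·8.6 − 8.6 = 34.2.

34.2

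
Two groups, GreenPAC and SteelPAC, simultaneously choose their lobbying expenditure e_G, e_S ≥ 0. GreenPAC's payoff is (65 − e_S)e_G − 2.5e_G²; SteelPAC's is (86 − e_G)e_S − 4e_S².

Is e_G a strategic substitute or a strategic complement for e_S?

Expanding GreenPAC's payoff: 65e_G − e_Se_G − 2.5e_G².
∂π/∂e_G = 65 − e_S − 5e_G = 0, so e_G = 13 − 0.2e_S.
The best-response slope de_G/de_S = −0.2 < 0: the reaction function is downward-sloping, so the choices are strategic substitutes.

strategic substitutes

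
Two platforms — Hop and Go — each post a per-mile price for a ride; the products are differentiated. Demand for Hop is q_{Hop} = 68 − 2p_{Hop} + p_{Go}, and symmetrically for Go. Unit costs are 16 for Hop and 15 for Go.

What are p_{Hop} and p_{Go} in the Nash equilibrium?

33.2, 32.8

Hop's profit: π = (p_{Hop} − 16)(68 − 2p_{Hop} + p_{Go}).
∂π/∂p_{Hop} = 100 − 4p_{Hop} + p_{Go} = 0 ⇒ p_{Hop} = 25 + 0.25p_{Go}.
Similarly p_{Go} = 24.5 + 0.25p_{Hop}.
Substituting the second reaction function into the first: p_{Hop} = 25 + 0.25(24.5 + 0.25p_{Hop}), which gives 0.9375p_{Hop} = 31.125 ⇒ p_{Hop} = 33.2.
Then p_{Go} = 24.5 + 0.25·33.2 = 32.8.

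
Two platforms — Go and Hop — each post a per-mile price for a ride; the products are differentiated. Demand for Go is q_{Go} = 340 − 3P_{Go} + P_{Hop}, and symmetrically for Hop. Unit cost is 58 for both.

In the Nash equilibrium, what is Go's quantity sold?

Go's profit: π = (P_{Go} − 58)(340 − 3P_{Go} + P_{Hop}).
∂π/∂P_{Go} = 514 − 6P_{Go} + P_{Hop} = 0 ⇒ P_{Go} = 257/3 + (1/6)P_{Hop}.
By symmetry P_{Hop} = P_{Go}; substituting into the reaction function, (5/6)P_{Go} = 257/3 and P_{Go} = 102.8.
q_{Go} = 340 − 3·102.8 + 102.8 = 134.4.

134.4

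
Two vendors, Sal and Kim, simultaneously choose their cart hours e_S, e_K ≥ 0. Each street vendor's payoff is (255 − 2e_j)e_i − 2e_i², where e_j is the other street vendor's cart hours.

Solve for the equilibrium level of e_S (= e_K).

Sal's payoff is (255 − 2e_K)e_S − 2e_S².
∂π/∂e_S = 255 − 2e_K − 4e_S = 0, so e_S = 63.75 − 0.5e_K.
The game is symmetric, so in equilibrium e_K = e_S: the reaction function gives 1.5e_S = 63.75, hence e_S = 42.5.

42.5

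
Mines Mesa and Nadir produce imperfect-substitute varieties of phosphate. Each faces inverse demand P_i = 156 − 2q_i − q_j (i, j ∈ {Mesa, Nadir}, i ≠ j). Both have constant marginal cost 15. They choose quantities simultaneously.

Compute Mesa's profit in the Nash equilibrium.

1590.48

Mine Mesa's profit: π = q_{Mesa}(156 − 2q_{Mesa} − q_{Nadir}) − 15q_{Mesa}.
∂π/∂q_{Mesa} = 141 − 4q_{Mesa} − q_{Nadir} = 0 ⇒ q_{Mesa} = 35.25 − 0.25q_{Nadir}.
Setting q_{Mesa} = q_{Nadir} in the reaction function: q_{Mesa} = 35.25 − 0.25q_{Mesa}, so q_{Mesa} = 35.25 / 1.25 = 28.2.
P_{Mesa} = 156 − 2·28.2 − 28.2 = 71.4.
Profit = (71.4 − 15)·28.2 = 1590.48.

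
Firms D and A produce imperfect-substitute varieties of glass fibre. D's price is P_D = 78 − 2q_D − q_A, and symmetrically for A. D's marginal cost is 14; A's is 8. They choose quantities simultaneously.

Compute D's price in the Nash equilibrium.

38.8

Firm D's profit: π = q_D(78 − 2q_D − q_A) − 14q_D.
∂π/∂q_D = 64 − 4q_D − q_A = 0 ⇒ q_D = 16 − 0.25q_A.
Similarly q_A = 17.5 − 0.25q_D.
Substituting the second reaction function into the first: q_D = 16 − 0.25(17.5 − 0.25q_D), which gives 0.9375q_D = 11.625 ⇒ q_D = 12.4.
Then q_A = 17.5 − 0.25·12.4 = 14.4.
P_D = 78 − 2·12.4 − 14.4 = 38.8.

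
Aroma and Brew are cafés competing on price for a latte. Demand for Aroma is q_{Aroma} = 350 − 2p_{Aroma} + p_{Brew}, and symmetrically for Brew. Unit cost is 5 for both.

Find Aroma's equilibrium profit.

Aroma's profit: π = (p_{Aroma} − 5)(350 − 2p_{Aroma} + p_{Brew}).
∂π/∂p_{Aroma} = 360 − 4p_{Aroma} + p_{Brew} = 0 ⇒ p_{Aroma} = 90 + 0.25p_{Brew}.
The game is symmetric, so in equilibrium p_{Brew} = p_{Aroma}: the reaction function gives 0.75p_{Aroma} = 90, hence p_{Aroma} = 120.
q_{Aroma} = 350 − 2·120 + 120 = 230.
Profit = (120 − 5)·230 = 26450.

26450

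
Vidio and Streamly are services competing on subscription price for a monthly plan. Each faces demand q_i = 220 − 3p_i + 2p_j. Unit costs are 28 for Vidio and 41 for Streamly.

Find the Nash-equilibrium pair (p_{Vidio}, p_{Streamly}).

78.4375, 83.3125

Vidio's profit: π = (p_{Vidio} − 28)(220 − 3p_{Vidio} + 2p_{Streamly}).
∂π/∂p_{Vidio} = 304 − 6p_{Vidio} + 2p_{Streamly} = 0 ⇒ p_{Vidio} = 152/3 + (1/3)p_{Streamly}.
Similarly p_{Streamly} = 343/6 + (1/3)p_{Vidio}.
Solving the two reaction functions simultaneously: (1 − (1/3)(1/3))p_{Vidio} = 152/3 + (1/3)·(343/6), so (8/9)p_{Vidio} = 1255/18 and p_{Vidio} = 78.4375.
Then p_{Streamly} = 343/6 + (1/3)·78.4375 = 83.3125.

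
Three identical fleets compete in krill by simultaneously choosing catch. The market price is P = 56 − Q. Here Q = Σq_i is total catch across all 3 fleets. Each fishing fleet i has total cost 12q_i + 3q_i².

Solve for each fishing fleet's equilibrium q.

A representative fishing fleet's profit is π_i = q_i(56 − Q) − 12q_i − 3q_i², with Q = q_i + Σ_{j≠i} q_j.
First-order condition: 44 − 8q_i − Σ_{j≠i} q_j = 0.
With identical fishing fleets, set every q_j = q: then 44 − 8q − 2q = 0, i.e. q = 44/10 = 4.4.

4.4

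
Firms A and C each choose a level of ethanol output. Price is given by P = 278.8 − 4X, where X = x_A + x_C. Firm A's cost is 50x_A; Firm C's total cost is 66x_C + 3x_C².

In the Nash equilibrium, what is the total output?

32.7

Firm A's profit: π = x_A(278.8 − 4(x_A + x_C)) − 50x_A.
∂π/∂x_A = 228.8 − 8x_A − 4x_C = 0, so x_A = 28.6 − 0.5x_C.
For C: ∂π/∂x_C = 212.8 − 14x_C − 4x_A = 0 ⇒ x_C = 15.2 − (2/7)x_A.
Plugging x_C into A's best response: x_A = 28.6 − 0.5(15.2 − (2/7)x_A) ⇒ (6/7)x_A = 21, so x_A = 24.5.
Then x_C = 15.2 − (2/7)·24.5 = 8.2.
Total output: 24.5 + 8.2 = 32.7.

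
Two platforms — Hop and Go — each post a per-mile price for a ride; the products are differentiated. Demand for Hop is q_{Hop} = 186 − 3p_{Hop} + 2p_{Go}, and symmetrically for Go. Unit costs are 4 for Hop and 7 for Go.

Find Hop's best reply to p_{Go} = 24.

Hop's profit: π = (p_{Hop} − 4)(186 − 3p_{Hop} + 2p_{Go}).
∂π/∂p_{Hop} = 198 − 6p_{Hop} + 2p_{Go} = 0 ⇒ p_{Hop} = 33 + (1/3)p_{Go}.
At p_{Go} = 24: p_{Hop} = 33 + (1/3)·24 = 41.

41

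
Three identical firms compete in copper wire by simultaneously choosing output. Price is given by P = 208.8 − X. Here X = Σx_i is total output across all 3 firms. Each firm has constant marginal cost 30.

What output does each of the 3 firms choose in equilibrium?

A representative firm's profit is π_i = x_i(208.8 − X) − 30x_i, with X = x_i + Σ_{j≠i} x_j.
First-order condition: 178.8 − 2x_i − Σ_{j≠i} x_j = 0.
Imposing symmetry (x_j = x for all j) turns Σ_{j≠i} x_j into 2x, so 178.8 = 4x and x = 44.7.

44.7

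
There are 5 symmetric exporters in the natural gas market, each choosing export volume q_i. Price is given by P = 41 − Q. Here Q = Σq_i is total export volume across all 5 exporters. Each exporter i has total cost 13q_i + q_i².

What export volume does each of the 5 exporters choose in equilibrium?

3.5

A representative exporter's profit is π_i = q_i(41 − Q) − 13q_i − q_i², with Q = q_i + Σ_{j≠i} q_j.
First-order condition: 28 − 4q_i − Σ_{j≠i} q_j = 0.
Imposing symmetry (q_j = q for all j) turns Σ_{j≠i} q_j into 4q, so 28 = 8q and q = 3.5.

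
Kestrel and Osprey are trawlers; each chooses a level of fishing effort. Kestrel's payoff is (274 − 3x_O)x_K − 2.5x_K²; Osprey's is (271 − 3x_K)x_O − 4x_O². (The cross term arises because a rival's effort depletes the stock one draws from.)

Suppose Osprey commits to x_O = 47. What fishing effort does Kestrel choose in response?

26.6

Expanding Kestrel's payoff: 274x_K − 3x_Ox_K − 2.5x_K².
∂π/∂x_K = 274 − 3x_O − 5x_K = 0, so x_K = 54.8 − 0.6x_O.
At x_O = 47: x_K = 54.8 − 0.6·47 = 26.6.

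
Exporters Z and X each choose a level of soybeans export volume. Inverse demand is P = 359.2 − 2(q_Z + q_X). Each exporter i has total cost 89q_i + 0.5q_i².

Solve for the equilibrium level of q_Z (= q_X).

Exporter Z's profit: π = q_Z(359.2 − 2(q_Z + q_X)) − 89q_Z − 0.5q_Z².
∂π/∂q_Z = 270.2 − 5q_Z − 2q_X = 0, so q_Z = 54.04 − 0.4q_X.
Setting q_Z = q_X in the reaction function: q_Z = 54.04 − 0.4q_Z, so q_Z = 54.04 / 1.4 = 38.6.

38.6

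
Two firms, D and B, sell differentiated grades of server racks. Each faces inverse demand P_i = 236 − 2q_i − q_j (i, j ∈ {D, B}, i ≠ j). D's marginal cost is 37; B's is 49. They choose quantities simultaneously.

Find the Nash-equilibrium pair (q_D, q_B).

Firm D's profit: π = q_D(236 − 2q_D − q_B) − 37q_D.
∂π/∂q_D = 199 − 4q_D − q_B = 0 ⇒ q_D = 49.75 − 0.25q_B.
Similarly q_B = 46.75 − 0.25q_D.
Solving the two reaction functions simultaneously: (1 − (−0.25)(−0.25))q_D = 49.75 − 0.25·46.75, so 0.9375q_D = 38.0625 and q_D = 40.6.
Then q_B = 46.75 − 0.25·40.6 = 36.6.

40.6, 36.6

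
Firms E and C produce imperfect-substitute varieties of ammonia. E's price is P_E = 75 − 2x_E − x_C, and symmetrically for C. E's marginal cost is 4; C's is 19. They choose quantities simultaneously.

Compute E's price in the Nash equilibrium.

34.4

Firm E's profit: π = x_E(75 − 2x_E − x_C) − 4x_E.
∂π/∂x_E = 71 − 4x_E − x_C = 0 ⇒ x_E = 17.75 − 0.25x_C.
Similarly x_C = 14 − 0.25x_E.
Substituting the second reaction function into the first: x_E = 17.75 − 0.25(14 − 0.25x_E), which gives 0.9375x_E = 14.25 ⇒ x_E = 15.2.
Then x_C = 14 − 0.25·15.2 = 10.2.
P_E = 75 − 2·15.2 − 10.2 = 34.4.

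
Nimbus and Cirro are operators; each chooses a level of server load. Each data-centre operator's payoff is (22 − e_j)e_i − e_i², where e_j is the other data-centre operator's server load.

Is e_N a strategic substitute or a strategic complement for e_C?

Nimbus's payoff is (22 − e_C)e_N − e_N².
∂π/∂e_N = 22 − e_C − 2e_N = 0, so e_N = 11 − 0.5e_C.
The best-response slope de_N/de_C = −0.5 < 0: the reaction function is downward-sloping, so the choices are strategic substitutes.

strategic substitutes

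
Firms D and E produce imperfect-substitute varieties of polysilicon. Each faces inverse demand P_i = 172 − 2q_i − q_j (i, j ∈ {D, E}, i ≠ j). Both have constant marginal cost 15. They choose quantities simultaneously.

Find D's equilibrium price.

Firm D's profit: π = q_D(172 − 2q_D − q_E) − 15q_D.
∂π/∂q_D = 157 − 4q_D − q_E = 0 ⇒ q_D = 39.25 − 0.25q_E.
By symmetry q_E = q_D; substituting into the reaction function, 1.25q_D = 39.25 and q_D = 31.4.
P_D = 172 − 2·31.4 − 31.4 = 77.8.

77.8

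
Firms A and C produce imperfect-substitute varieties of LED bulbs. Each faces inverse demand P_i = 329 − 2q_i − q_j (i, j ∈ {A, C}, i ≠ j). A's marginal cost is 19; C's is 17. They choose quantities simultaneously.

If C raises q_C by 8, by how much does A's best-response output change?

Firm A's profit: π = q_A(329 − 2q_A − q_C) − 19q_A.
∂π/∂q_A = 310 − 4q_A − q_C = 0 ⇒ q_A = 77.5 − 0.25q_C.
The reaction-function slope is −0.25, so an 8-unit rise in q_C moves q_A by −0.25 × 8 = −2. A's best response falls — the actions are strategic substitutes.

-2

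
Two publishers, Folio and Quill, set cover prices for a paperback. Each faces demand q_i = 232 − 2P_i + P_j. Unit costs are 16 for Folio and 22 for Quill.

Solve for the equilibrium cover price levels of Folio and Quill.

Folio's profit: π = (P_{Folio} − 16)(232 − 2P_{Folio} + P_{Quill}).
∂π/∂P_{Folio} = 264 − 4P_{Folio} + P_{Quill} = 0 ⇒ P_{Folio} = 66 + 0.25P_{Quill}.
Similarly P_{Quill} = 69 + 0.25P_{Folio}.
Substituting the second reaction function into the first: P_{Folio} = 66 + 0.25(69 + 0.25P_{Folio}), which gives 0.9375P_{Folio} = 83.25 ⇒ P_{Folio} = 88.8.
Then P_{Quill} = 69 + 0.25·88.8 = 91.2.

88.8, 91.2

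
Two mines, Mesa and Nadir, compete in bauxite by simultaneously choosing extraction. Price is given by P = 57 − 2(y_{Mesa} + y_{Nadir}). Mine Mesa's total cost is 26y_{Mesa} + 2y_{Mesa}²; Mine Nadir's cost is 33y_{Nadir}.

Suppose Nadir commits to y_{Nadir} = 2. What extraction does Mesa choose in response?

3.375

Mine Mesa's profit: π = y_{Mesa}(57 − 2(y_{Mesa} + y_{Nadir})) − 26y_{Mesa} − 2y_{Mesa}².
∂π/∂y_{Mesa} = 31 − 8y_{Mesa} − 2y_{Nadir} = 0, so y_{Mesa} = 3.875 − 0.25y_{Nadir}.
At y_{Nadir} = 2: y_{Mesa} = 3.875 − 0.25·2 = 3.375.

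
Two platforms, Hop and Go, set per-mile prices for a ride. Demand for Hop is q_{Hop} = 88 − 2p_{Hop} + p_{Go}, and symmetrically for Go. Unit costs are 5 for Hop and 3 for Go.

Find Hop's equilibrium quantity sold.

Hop's profit: π = (p_{Hop} − 5)(88 − 2p_{Hop} + p_{Go}).
∂π/∂p_{Hop} = 98 − 4p_{Hop} + p_{Go} = 0 ⇒ p_{Hop} = 24.5 + 0.25p_{Go}.
Similarly p_{Go} = 23.5 + 0.25p_{Hop}.
Substituting the second reaction function into the first: p_{Hop} = 24.5 + 0.25(23.5 + 0.25p_{Hop}), which gives 0.9375p_{Hop} = 30.375 ⇒ p_{Hop} = 32.4.
Then p_{Go} = 23.5 + 0.25·32.4 = 31.6.
q_{Hop} = 88 − 2·32.4 + 31.6 = 54.8.

54.8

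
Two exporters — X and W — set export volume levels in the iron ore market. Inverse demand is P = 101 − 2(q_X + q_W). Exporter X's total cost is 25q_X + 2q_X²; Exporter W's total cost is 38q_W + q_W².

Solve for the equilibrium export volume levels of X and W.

7.5, 8

Exporter X's profit: π = q_X(101 − 2(q_X + q_W)) − 25q_X − 2q_X².
∂π/∂q_X = 76 − 8q_X − 2q_W = 0, so q_X = 9.5 − 0.25q_W.
For W: ∂π/∂q_W = 63 − 6q_W − 2q_X = 0 ⇒ q_W = 10.5 − (1/3)q_X.
Substituting the second reaction function into the first: q_X = 9.5 − 0.25(10.5 − (1/3)q_X), which gives (11/12)q_X = 6.875 ⇒ q_X = 7.5.
Then q_W = 10.5 − (1/3)·7.5 = 8.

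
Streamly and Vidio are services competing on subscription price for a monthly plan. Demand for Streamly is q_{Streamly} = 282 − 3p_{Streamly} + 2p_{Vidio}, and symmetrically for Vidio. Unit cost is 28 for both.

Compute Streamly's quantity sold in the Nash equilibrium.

190.5

Streamly's profit: π = (p_{Streamly} − 28)(282 − 3p_{Streamly} + 2p_{Vidio}).
∂π/∂p_{Streamly} = 366 − 6p_{Streamly} + 2p_{Vidio} = 0 ⇒ p_{Streamly} = 61 + (1/3)p_{Vidio}.
Setting p_{Streamly} = p_{Vidio} in the reaction function: p_{Streamly} = 61 + (1/3)p_{Streamly}, so p_{Streamly} = 61 / (2/3) = 91.5.
q_{Streamly} = 282 − 3·91.5 + 2·91.5 = 190.5.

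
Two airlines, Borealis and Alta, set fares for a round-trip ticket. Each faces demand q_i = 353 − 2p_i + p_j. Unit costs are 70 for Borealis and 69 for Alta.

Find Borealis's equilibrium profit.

Borealis's profit: π = (p_{Borealis} − 70)(353 − 2p_{Borealis} + p_{Alta}).
∂π/∂p_{Borealis} = 493 − 4p_{Borealis} + p_{Alta} = 0 ⇒ p_{Borealis} = 123.25 + 0.25p_{Alta}.
Similarly p_{Alta} = 122.75 + 0.25p_{Borealis}.
Plugging p_{Alta} into Borealis's best response: p_{Borealis} = 123.25 + 0.25(122.75 + 0.25p_{Borealis}) ⇒ 0.9375p_{Borealis} = 153.9375, so p_{Borealis} = 164.2.
Then p_{Alta} = 122.75 + 0.25·164.2 = 163.8.
q_{Borealis} = 353 − 2·164.2 + 163.8 = 188.4.
Profit = (164.2 − 70)·188.4 = 17747.28.

17747.28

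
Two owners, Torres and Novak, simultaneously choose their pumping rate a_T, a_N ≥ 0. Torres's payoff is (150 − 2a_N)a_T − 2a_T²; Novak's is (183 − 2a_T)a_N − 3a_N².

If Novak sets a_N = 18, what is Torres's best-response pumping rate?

28.5

Expanding Torres's payoff: 150a_T − 2a_Na_T − 2a_T².
∂π/∂a_T = 150 − 2a_N − 4a_T = 0, so a_T = 37.5 − 0.5a_N.
At a_N = 18: a_T = 37.5 − 0.5·18 = 28.5.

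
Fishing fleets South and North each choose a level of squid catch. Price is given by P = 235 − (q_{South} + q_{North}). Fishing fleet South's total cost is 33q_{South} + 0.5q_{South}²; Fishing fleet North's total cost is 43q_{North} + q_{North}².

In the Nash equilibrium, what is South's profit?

Fishing fleet South's profit: π = q_{South}(235 − (q_{South} + q_{North})) − 33q_{South} − 0.5q_{South}².
∂π/∂q_{South} = 202 − 3q_{South} − q_{North} = 0, so q_{South} = 202/3 − (1/3)q_{North}.
For North: ∂π/∂q_{North} = 192 − 4q_{North} − q_{South} = 0 ⇒ q_{North} = 48 − 0.25q_{South}.
Substituting the second reaction function into the first: q_{South} = 202/3 − (1/3)(48 − 0.25q_{South}), which gives (11/12)q_{South} = 154/3 ⇒ q_{South} = 56.
Then q_{North} = 48 − 0.25·56 = 34.
Price P = 235 − 90 = 145.
South's profit: (145 − 33)·56 − 0.5(56)² = 4704.

4704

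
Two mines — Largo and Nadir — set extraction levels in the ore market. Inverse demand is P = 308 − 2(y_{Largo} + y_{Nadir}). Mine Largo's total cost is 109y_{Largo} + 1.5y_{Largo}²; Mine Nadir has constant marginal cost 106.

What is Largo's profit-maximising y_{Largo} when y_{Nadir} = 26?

Mine Largo's profit: π = y_{Largo}(308 − 2(y_{Largo} + y_{Nadir})) − 109y_{Largo} − 1.5y_{Largo}².
∂π/∂y_{Largo} = 199 − 7y_{Largo} − 2y_{Nadir} = 0, so y_{Largo} = 199/7 − (2/7)y_{Nadir}.
At y_{Nadir} = 26: y_{Largo} = 199/7 − (2/7)·26 = 21.

21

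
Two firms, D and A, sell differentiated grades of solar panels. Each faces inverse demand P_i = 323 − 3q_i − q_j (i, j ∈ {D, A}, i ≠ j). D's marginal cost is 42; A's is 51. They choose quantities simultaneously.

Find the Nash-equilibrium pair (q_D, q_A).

Firm D's profit: π = q_D(323 − 3q_D − q_A) − 42q_D.
∂π/∂q_D = 281 − 6q_D − q_A = 0 ⇒ q_D = 281/6 − (1/6)q_A.
Similarly q_A = 136/3 − (1/6)q_D.
Solving the two reaction functions simultaneously: (1 − (−1/6)(−1/6))q_D = 281/6 − (1/6)·(136/3), so (35/36)q_D = 707/18 and q_D = 40.4.
Then q_A = 136/3 − (1/6)·40.4 = 38.6.

40.4, 38.6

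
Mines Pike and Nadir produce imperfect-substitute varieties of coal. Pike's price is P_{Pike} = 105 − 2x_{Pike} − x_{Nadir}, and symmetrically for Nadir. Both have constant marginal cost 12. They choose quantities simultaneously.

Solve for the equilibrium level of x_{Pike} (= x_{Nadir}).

18.6

Mine Pike's profit: π = x_{Pike}(105 − 2x_{Pike} − x_{Nadir}) − 12x_{Pike}.
∂π/∂x_{Pike} = 93 − 4x_{Pike} − x_{Nadir} = 0 ⇒ x_{Pike} = 23.25 − 0.25x_{Nadir}.
The game is symmetric, so in equilibrium x_{Nadir} = x_{Pike}: the reaction function gives 1.25x_{Pike} = 23.25, hence x_{Pike} = 18.6.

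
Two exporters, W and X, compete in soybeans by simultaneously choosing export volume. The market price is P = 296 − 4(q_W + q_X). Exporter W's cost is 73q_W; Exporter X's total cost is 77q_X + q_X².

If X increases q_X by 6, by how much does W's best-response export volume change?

Exporter W's profit: π = q_W(296 − 4(q_W + q_X)) − 73q_W.
∂π/∂q_W = 223 − 8q_W − 4q_X = 0, so q_W = 27.875 − 0.5q_X.
The reaction-function slope is −0.5, so a 6-unit rise in q_X moves q_W by −0.5 × 6 = −3. W's best response falls — the actions are strategic substitutes.

-3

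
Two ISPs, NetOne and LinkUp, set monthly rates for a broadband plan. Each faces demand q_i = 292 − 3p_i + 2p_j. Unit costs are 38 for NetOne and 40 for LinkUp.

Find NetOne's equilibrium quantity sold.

NetOne's profit: π = (p_{NetOne} − 38)(292 − 3p_{NetOne} + 2p_{LinkUp}).
∂π/∂p_{NetOne} = 406 − 6p_{NetOne} + 2p_{LinkUp} = 0 ⇒ p_{NetOne} = 203/3 + (1/3)p_{LinkUp}.
Similarly p_{LinkUp} = 206/3 + (1/3)p_{NetOne}.
Substituting the second reaction function into the first: p_{NetOne} = 203/3 + (1/3)(206/3 + (1/3)p_{NetOne}), which gives (8/9)p_{NetOne} = 815/9 ⇒ p_{NetOne} = 101.875.
Then p_{LinkUp} = 206/3 + (1/3)·101.875 = 102.625.
q_{NetOne} = 292 − 3·101.875 + 2·102.625 = 191.625.

191.625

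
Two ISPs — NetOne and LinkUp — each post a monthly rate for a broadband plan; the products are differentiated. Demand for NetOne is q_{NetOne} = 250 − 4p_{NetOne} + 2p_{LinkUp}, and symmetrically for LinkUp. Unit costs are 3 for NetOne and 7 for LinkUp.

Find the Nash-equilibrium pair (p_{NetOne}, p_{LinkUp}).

NetOne's profit: π = (p_{NetOne} − 3)(250 − 4p_{NetOne} + 2p_{LinkUp}).
∂π/∂p_{NetOne} = 262 − 8p_{NetOne} + 2p_{LinkUp} = 0 ⇒ p_{NetOne} = 32.75 + 0.25p_{LinkUp}.
Similarly p_{LinkUp} = 34.75 + 0.25p_{NetOne}.
Plugging p_{LinkUp} into NetOne's best response: p_{NetOne} = 32.75 + 0.25(34.75 + 0.25p_{NetOne}) ⇒ 0.9375p_{NetOne} = 41.4375, so p_{NetOne} = 44.2.
Then p_{LinkUp} = 34.75 + 0.25·44.2 = 45.8.

44.2, 45.8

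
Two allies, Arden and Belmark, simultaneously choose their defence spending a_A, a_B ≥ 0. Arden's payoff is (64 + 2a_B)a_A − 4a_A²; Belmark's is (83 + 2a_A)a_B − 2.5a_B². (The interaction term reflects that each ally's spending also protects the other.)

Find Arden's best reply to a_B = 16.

12

Expanding Arden's payoff: 64a_A + 2a_Ba_A − 4a_A².
∂π/∂a_A = 64 + 2a_B − 8a_A = 0, so a_A = 8 + 0.25a_B.
At a_B = 16: a_A = 8 + 0.25·16 = 12.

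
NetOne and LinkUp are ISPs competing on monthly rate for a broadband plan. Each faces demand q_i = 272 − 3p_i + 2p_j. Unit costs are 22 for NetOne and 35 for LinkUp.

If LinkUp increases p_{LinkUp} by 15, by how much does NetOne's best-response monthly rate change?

NetOne's profit: π = (p_{NetOne} − 22)(272 − 3p_{NetOne} + 2p_{LinkUp}).
∂π/∂p_{NetOne} = 338 − 6p_{NetOne} + 2p_{LinkUp} = 0 ⇒ p_{NetOne} = 169/3 + (1/3)p_{LinkUp}.
The reaction-function slope is 1/3, so a 15-unit rise in p_{LinkUp} moves p_{NetOne} by 1/3 × 15 = 5. NetOne's best response rises — the actions are strategic complements.

5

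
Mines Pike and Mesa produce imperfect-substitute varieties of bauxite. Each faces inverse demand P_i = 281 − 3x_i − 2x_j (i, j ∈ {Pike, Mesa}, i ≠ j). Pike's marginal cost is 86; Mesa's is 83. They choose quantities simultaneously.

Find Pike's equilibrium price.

Mine Pike's profit: π = x_{Pike}(281 − 3x_{Pike} − 2x_{Mesa}) − 86x_{Pike}.
∂π/∂x_{Pike} = 195 − 6x_{Pike} − 2x_{Mesa} = 0 ⇒ x_{Pike} = 32.5 − (1/3)x_{Mesa}.
Similarly x_{Mesa} = 33 − (1/3)x_{Pike}.
Solving the two reaction functions simultaneously: (1 − (−1/3)(−1/3))x_{Pike} = 32.5 − (1/3)·33, so (8/9)x_{Pike} = 21.5 and x_{Pike} = 24.1875.
Then x_{Mesa} = 33 − (1/3)·24.1875 = 24.9375.
P_{Pike} = 281 − 3·24.1875 − 2·24.9375 = 158.5625.

158.5625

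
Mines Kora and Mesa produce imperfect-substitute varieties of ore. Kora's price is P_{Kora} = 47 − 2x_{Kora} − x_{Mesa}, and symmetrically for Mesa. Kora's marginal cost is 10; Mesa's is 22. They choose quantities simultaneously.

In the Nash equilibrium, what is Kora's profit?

Mine Kora's profit: π = x_{Kora}(47 − 2x_{Kora} − x_{Mesa}) − 10x_{Kora}.
∂π/∂x_{Kora} = 37 − 4x_{Kora} − x_{Mesa} = 0 ⇒ x_{Kora} = 9.25 − 0.25x_{Mesa}.
Similarly x_{Mesa} = 6.25 − 0.25x_{Kora}.
Plugging x_{Mesa} into Kora's best response: x_{Kora} = 9.25 − 0.25(6.25 − 0.25x_{Kora}) ⇒ 0.9375x_{Kora} = 7.6875, so x_{Kora} = 8.2.
Then x_{Mesa} = 6.25 − 0.25·8.2 = 4.2.
P_{Kora} = 47 − 2·8.2 − 4.2 = 26.4.
Profit = (26.4 − 10)·8.2 = 134.48.

134.48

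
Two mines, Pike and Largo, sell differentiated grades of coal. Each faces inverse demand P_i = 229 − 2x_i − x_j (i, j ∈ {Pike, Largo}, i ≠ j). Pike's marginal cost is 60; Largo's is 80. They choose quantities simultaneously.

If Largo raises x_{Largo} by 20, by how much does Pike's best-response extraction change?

-5

Mine Pike's profit: π = x_{Pike}(229 − 2x_{Pike} − x_{Largo}) − 60x_{Pike}.
∂π/∂x_{Pike} = 169 − 4x_{Pike} − x_{Largo} = 0 ⇒ x_{Pike} = 42.25 − 0.25x_{Largo}.
The reaction-function slope is −0.25, so a 20-unit rise in x_{Largo} moves x_{Pike} by −0.25 × 20 = −5. Pike's best response falls — the actions are strategic substitutes.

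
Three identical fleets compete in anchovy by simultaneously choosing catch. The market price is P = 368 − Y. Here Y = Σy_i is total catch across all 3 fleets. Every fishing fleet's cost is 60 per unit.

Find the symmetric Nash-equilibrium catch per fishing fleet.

A representative fishing fleet's profit is π_i = y_i(368 − Y) − 60y_i, with Y = y_i + Σ_{j≠i} y_j.
First-order condition: 308 − 2y_i − Σ_{j≠i} y_j = 0.
In a symmetric equilibrium every fishing fleet chooses the same y, so Σ_{j≠i} y_j = 2y. The condition becomes 308 − 4y = 0, giving y = 308/4 = 77.

77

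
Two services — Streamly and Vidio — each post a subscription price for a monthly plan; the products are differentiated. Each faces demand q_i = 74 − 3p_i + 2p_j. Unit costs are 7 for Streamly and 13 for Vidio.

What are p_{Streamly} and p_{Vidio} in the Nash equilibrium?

24.875, 27.125

Streamly's profit: π = (p_{Streamly} − 7)(74 − 3p_{Streamly} + 2p_{Vidio}).
∂π/∂p_{Streamly} = 95 − 6p_{Streamly} + 2p_{Vidio} = 0 ⇒ p_{Streamly} = 95/6 + (1/3)p_{Vidio}.
Similarly p_{Vidio} = 113/6 + (1/3)p_{Streamly}.
Solving the two reaction functions simultaneously: (1 − (1/3)(1/3))p_{Streamly} = 95/6 + (1/3)·(113/6), so (8/9)p_{Streamly} = 199/9 and p_{Streamly} = 24.875.
Then p_{Vidio} = 113/6 + (1/3)·24.875 = 27.125.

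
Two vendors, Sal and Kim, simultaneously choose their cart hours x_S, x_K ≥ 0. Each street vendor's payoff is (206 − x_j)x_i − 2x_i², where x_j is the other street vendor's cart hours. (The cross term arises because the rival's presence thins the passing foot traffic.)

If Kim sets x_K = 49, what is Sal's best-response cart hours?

Sal's payoff is (206 − x_K)x_S − 2x_S².
∂π/∂x_S = 206 − x_K − 4x_S = 0, so x_S = 51.5 − 0.25x_K.
At x_K = 49: x_S = 51.5 − 0.25·49 = 39.25.

39.25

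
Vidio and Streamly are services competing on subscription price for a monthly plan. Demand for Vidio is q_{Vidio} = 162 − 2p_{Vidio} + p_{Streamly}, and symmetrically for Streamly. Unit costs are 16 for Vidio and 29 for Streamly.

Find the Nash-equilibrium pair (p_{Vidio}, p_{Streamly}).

66.4, 71.6

Vidio's profit: π = (p_{Vidio} − 16)(162 − 2p_{Vidio} + p_{Streamly}).
∂π/∂p_{Vidio} = 194 − 4p_{Vidio} + p_{Streamly} = 0 ⇒ p_{Vidio} = 48.5 + 0.25p_{Streamly}.
Similarly p_{Streamly} = 55 + 0.25p_{Vidio}.
Plugging p_{Streamly} into Vidio's best response: p_{Vidio} = 48.5 + 0.25(55 + 0.25p_{Vidio}) ⇒ 0.9375p_{Vidio} = 62.25, so p_{Vidio} = 66.4.
Then p_{Streamly} = 55 + 0.25·66.4 = 71.6.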